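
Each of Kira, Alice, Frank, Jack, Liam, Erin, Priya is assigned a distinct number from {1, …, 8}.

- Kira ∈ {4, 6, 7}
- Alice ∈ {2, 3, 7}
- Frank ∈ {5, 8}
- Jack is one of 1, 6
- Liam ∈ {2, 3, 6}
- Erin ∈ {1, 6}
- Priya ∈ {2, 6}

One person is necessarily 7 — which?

Alice

Jack and Erin between them cover only {1, 6} — a naked pair. Remove those values from Kira, Liam, Priya.
That leaves Priya = 2. Remove 2 from Alice, Liam.
Liam must be 3 (only option left). So Alice can't be 3.
So 7 goes to Alice.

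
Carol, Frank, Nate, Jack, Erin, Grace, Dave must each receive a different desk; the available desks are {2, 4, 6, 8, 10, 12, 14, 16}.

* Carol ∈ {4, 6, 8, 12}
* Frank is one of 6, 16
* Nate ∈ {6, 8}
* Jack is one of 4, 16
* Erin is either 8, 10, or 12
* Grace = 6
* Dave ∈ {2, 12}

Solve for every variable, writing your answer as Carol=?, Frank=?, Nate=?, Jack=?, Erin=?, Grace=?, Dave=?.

Grace's domain is down to {6}, so Grace = 6. Eliminate 6 elsewhere: Carol, Frank, Nate.
Frank must be 16 (only option left). So Jack can't be 16.
Nate has just one choice, so Nate = 8. Remove 8 from Carol, Erin.
Jack's domain is down to {4}, so Jack = 4. Strike 4 from Carol.
That leaves Carol = 12. Strike 12 from Erin, Dave.
Erin must be 10 (only option left).
Dave's domain is down to {2}, so Dave = 2.

Carol=12, Frank=16, Nate=8, Jack=4, Erin=10, Grace=6, Dave=2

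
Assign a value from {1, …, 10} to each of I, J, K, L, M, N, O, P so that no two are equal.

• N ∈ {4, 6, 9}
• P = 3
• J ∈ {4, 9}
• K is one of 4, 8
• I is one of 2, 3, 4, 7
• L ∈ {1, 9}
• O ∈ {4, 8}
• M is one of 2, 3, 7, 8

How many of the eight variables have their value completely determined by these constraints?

4

P must be 3 (only option left). Strike 3 from I, M.
The 7 still-open variables together cover exactly {1, 2, 4, 6, 7, 8, 9} — 7 values for 7 variables — and 1 appears only in L's list, so L = 1.
The 6 still-open variables together cover exactly {2, 4, 6, 7, 8, 9} — 6 values for 6 variables — and 6 appears only in N's list, so N = 6.
Among the 5 still-open variables, 9 fits only J (and all 5 values in {2, 4, 7, 8, 9} must be used), so J = 9.
K and O between them cover only {4, 8} — a naked pair. Remove those values from I, M.
Determined: J=9, L=1, N=6, P=3. The other variables each still have more than one consistent value. That makes 4.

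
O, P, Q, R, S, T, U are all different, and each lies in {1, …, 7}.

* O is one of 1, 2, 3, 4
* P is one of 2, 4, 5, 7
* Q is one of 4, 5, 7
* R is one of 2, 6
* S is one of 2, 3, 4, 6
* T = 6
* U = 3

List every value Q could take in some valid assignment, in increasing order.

T must be 6 (only option left). Remove 6 from R, S.
U must be 3 (only option left). Eliminate 3 elsewhere: O, S.
That leaves R = 2. Strike 2 from O, P, S.
That leaves S = 4. So O, P, Q can't be 4.
That leaves O = 1.
No further eliminations apply; Q can still be any of 5, 7.

5, 7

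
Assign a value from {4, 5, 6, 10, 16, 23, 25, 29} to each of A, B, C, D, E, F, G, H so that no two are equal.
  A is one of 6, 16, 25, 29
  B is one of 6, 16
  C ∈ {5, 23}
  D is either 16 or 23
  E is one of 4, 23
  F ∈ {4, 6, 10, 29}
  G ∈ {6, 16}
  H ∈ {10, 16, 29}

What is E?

The 8 variables together cover exactly {4, 5, 6, 10, 16, 23, 25, 29} — 8 values for 8 variables — and 5 appears only in C's list, so C = 5.
The 7 still-open variables draw from only 7 values {4, 6, 10, 16, 23, 25, 29}, so each is used; only A can be 25, hence A = 25.
B and G between them cover only {6, 16} — a naked pair. Remove those values from D, F, H.
D must be 23 (only option left). Remove 23 from E.
So E = 4.

4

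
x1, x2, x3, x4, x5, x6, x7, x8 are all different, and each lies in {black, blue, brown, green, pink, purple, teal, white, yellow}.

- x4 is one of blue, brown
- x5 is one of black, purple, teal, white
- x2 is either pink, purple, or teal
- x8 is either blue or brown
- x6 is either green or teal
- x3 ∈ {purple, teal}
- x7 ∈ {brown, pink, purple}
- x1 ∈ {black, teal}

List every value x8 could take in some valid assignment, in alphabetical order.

blue, brown

Among the 8 variables, green fits only x6 (and all 8 values in {black, blue, brown, green, pink, purple, teal, white} must be used), so x6 = green.
The 7 still-open variables draw from only 7 values {black, blue, brown, pink, purple, teal, white}, so each is used; only x5 can be white, hence x5 = white.
The 6 still-open variables draw from only 6 values {black, blue, brown, pink, purple, teal}, so each is used; only x1 can be black, hence x1 = black.
x4 and x8 between them cover only {blue, brown} — a naked pair. Remove those values from x7.
No further eliminations apply; x8 can still be any of blue, brown.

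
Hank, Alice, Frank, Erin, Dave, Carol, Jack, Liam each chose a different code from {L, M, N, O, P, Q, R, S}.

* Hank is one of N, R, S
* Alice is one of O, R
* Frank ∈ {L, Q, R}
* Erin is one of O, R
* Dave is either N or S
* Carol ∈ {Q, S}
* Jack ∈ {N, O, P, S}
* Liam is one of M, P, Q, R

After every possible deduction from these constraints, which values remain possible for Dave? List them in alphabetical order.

N, S

The 8 variables together cover exactly {L, M, N, O, P, Q, R, S} — 8 values for 8 variables — and L appears only in Frank's list, so Frank = L.
Among the 7 still-open variables, M fits only Liam (and all 7 values in {M, N, O, P, Q, R, S} must be used), so Liam = M.
The 6 still-open variables draw from only 6 values {N, O, P, Q, R, S}, so each is used; only Jack can be P, hence Jack = P.
Among the 5 still-open variables, Q fits only Carol (and all 5 values in {N, O, Q, R, S} must be used), so Carol = Q.
Alice and Erin between them cover only {O, R} — a naked pair. Remove those values from Hank.
No further eliminations apply; Dave can still be any of N, S.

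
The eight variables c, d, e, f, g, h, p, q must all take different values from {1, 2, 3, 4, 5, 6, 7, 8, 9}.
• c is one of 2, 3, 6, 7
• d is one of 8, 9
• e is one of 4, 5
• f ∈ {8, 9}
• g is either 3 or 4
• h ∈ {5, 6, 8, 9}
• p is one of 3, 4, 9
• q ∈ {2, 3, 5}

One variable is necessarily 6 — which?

h

Among the 8 variables, 7 fits only c (and all 8 values in {2, 3, 4, 5, 6, 7, 8, 9} must be used), so c = 7.
Among the 7 still-open variables, 2 fits only q (and all 7 values in {2, 3, 4, 5, 6, 8, 9} must be used), so q = 2.
Among the 6 still-open variables, 6 fits only h (and all 6 values in {3, 4, 5, 6, 8, 9} must be used), so h = 6.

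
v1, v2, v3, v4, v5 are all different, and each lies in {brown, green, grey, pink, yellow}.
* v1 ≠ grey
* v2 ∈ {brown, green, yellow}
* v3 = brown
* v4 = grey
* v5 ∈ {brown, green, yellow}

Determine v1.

pink

v3 has just one choice, so v3 = brown. Eliminate brown elsewhere: v1, v2, v5.
v4 must be grey (only option left).
The 3 still-open variables draw from only 3 values {green, pink, yellow}, so each is used; only v1 can be pink, hence v1 = pink.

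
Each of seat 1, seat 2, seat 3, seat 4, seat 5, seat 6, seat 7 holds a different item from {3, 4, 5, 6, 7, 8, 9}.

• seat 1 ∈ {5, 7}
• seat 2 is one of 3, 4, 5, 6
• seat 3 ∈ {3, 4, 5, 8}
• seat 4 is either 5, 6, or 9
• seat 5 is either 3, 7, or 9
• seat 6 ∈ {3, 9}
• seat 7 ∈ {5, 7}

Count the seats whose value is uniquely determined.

Among the 7 variables, 8 fits only seat 3 (and all 7 values in {3, 4, 5, 6, 7, 8, 9} must be used), so seat 3 = 8.
The 6 still-open variables together cover exactly {3, 4, 5, 6, 7, 9} — 6 values for 6 variables — and 4 appears only in seat 2's list, so seat 2 = 4.
The 5 still-open variables draw from only 5 values {3, 5, 6, 7, 9}, so each is used; only seat 4 can be 6, hence seat 4 = 6.
The 2 variables seat 1 and seat 7 are confined to {5, 7}, which locks those values in; drop them from seat 5.
Determined: seat 2=4, seat 3=8, seat 4=6. The other seats each still have more than one consistent value. That makes 3.

3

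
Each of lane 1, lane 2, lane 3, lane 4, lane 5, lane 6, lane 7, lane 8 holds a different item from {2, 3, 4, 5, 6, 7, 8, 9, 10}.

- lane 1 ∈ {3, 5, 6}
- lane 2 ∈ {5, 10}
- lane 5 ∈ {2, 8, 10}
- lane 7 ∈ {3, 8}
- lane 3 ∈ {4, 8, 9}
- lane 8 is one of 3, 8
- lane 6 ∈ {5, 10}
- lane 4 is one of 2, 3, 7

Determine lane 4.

7

lane 2 and lane 6 share exactly the 2 values {5, 10}; by pigeonhole those values go to them, so strike 5, 10 from lane 1, lane 5.
lane 7 and lane 8 between them cover only {3, 8} — a naked pair. Remove those values from lane 1, lane 3, lane 4, lane 5.
That leaves lane 1 = 6.
lane 5 has just one choice, so lane 5 = 2. Remove 2 from lane 4.
So lane 4 = 7.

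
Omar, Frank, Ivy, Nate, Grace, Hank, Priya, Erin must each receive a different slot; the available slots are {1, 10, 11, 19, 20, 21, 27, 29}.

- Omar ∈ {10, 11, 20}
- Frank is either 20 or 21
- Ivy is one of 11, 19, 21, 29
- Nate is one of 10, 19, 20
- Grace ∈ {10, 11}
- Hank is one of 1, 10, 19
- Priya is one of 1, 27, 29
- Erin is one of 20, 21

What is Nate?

Among the 8 variables, 27 fits only Priya (and all 8 values in {1, 10, 11, 19, 20, 21, 27, 29} must be used), so Priya = 27.
Among the 7 still-open variables, 1 fits only Hank (and all 7 values in {1, 10, 11, 19, 20, 21, 29} must be used), so Hank = 1.
Among the 6 still-open variables, 29 fits only Ivy (and all 6 values in {10, 11, 19, 20, 21, 29} must be used), so Ivy = 29.
The 5 still-open variables together cover exactly {10, 11, 19, 20, 21} — 5 values for 5 variables — and 19 appears only in Nate's list, so Nate = 19.

19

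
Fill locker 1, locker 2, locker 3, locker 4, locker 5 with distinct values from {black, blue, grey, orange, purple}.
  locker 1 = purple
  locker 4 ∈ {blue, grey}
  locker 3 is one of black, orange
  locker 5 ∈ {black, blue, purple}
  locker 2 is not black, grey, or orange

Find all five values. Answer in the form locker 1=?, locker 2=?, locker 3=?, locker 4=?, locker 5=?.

locker 1 must be purple (only option left). Remove purple from locker 2, locker 5.
That leaves locker 2 = blue. Eliminate blue elsewhere: locker 4, locker 5.
locker 4 must be grey (only option left).
That leaves locker 5 = black. Strike black from locker 3.
locker 3's domain is down to {orange}, so locker 3 = orange.

locker 1=purple, locker 2=blue, locker 3=orange, locker 4=grey, locker 5=black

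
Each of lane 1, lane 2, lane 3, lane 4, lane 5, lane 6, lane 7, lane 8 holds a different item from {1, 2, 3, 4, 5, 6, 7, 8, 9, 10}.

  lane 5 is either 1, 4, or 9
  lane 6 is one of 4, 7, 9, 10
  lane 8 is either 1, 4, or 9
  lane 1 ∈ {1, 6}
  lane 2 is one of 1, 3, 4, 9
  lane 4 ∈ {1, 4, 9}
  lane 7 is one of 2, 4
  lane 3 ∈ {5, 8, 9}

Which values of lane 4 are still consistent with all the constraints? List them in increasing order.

1, 4, 9

lane 4, lane 5, lane 8 share exactly the 3 values {1, 4, 9}; by pigeonhole those values go to them, so strike 1, 4, 9 from lane 1, lane 2, lane 3, lane 6, lane 7.
lane 1 must be 6 (only option left).
lane 2 has just one choice, so lane 2 = 3.
lane 7's domain is down to {2}, so lane 7 = 2.
No further eliminations apply; lane 4 can still be any of 1, 4, 9.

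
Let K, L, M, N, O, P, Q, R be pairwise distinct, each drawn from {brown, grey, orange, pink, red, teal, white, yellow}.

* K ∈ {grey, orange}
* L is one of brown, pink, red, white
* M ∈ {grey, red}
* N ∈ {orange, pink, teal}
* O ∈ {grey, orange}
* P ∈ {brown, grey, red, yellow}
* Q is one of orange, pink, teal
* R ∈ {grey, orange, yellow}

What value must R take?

yellow

The 8 variables draw from only 8 values {brown, grey, orange, pink, red, teal, white, yellow}, so each is used; only L can be white, hence L = white.
Among the 7 still-open variables, brown fits only P (and all 7 values in {brown, grey, orange, pink, red, teal, yellow} must be used), so P = brown.
The 6 still-open variables draw from only 6 values {grey, orange, pink, red, teal, yellow}, so each is used; only M can be red, hence M = red.
The 5 still-open variables together cover exactly {grey, orange, pink, teal, yellow} — 5 values for 5 variables — and yellow appears only in R's list, so R = yellow.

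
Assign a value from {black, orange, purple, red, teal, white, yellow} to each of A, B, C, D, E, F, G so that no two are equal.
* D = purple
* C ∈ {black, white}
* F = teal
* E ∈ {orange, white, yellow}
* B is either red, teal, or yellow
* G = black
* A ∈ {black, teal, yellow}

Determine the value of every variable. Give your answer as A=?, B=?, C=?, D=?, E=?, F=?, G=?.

A=yellow, B=red, C=white, D=purple, E=orange, F=teal, G=black

D has just one choice, so D = purple.
That leaves F = teal. So A, B can't be teal.
That leaves G = black. So A, C can't be black.
That leaves A = yellow. So B, E can't be yellow.
B's domain is down to {red}, so B = red.
C's domain is down to {white}, so C = white. So E can't be white.
E's domain is down to {orange}, so E = orange.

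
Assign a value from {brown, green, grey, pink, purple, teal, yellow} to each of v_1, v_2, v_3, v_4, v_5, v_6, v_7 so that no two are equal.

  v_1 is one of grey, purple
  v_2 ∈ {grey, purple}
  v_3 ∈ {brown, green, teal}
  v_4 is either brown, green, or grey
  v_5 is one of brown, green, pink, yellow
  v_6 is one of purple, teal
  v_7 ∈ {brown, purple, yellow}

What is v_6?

teal

The 7 variables together cover exactly {brown, green, grey, pink, purple, teal, yellow} — 7 values for 7 variables — and pink appears only in v_5's list, so v_5 = pink.
The 6 still-open variables together cover exactly {brown, green, grey, purple, teal, yellow} — 6 values for 6 variables — and yellow appears only in v_7's list, so v_7 = yellow.
The 2 variables v_1 and v_2 are confined to {grey, purple}, which locks those values in; drop them from v_4, v_6.
So v_6 = teal.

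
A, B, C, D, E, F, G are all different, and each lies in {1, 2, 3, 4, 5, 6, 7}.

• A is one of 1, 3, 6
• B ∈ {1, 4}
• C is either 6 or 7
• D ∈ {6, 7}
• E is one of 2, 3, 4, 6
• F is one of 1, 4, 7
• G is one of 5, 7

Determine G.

5

Among the 7 variables, 2 fits only E (and all 7 values in {1, 2, 3, 4, 5, 6, 7} must be used), so E = 2.
The 6 still-open variables together cover exactly {1, 3, 4, 5, 6, 7} — 6 values for 6 variables — and 3 appears only in A's list, so A = 3.
The 5 still-open variables together cover exactly {1, 4, 5, 6, 7} — 5 values for 5 variables — and 5 appears only in G's list, so G = 5.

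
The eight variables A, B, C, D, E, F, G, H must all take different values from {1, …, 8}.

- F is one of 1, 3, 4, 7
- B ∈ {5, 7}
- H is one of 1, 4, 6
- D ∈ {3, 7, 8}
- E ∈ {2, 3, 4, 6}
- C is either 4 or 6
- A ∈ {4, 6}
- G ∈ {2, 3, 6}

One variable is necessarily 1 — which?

The 8 variables together cover exactly {1, 2, 3, 4, 5, 6, 7, 8} — 8 values for 8 variables — and 5 appears only in B's list, so B = 5.
The 7 still-open variables draw from only 7 values {1, 2, 3, 4, 6, 7, 8}, so each is used; only D can be 8, hence D = 8.
The 6 still-open variables draw from only 6 values {1, 2, 3, 4, 6, 7}, so each is used; only F can be 7, hence F = 7.
The 5 still-open variables together cover exactly {1, 2, 3, 4, 6} — 5 values for 5 variables — and 1 appears only in H's list, so H = 1.

H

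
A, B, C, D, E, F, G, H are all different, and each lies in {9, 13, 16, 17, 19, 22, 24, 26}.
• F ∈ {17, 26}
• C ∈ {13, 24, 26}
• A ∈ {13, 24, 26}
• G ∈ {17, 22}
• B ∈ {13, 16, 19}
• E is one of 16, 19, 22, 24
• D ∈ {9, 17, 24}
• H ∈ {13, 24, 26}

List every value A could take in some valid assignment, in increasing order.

The 8 variables draw from only 8 values {9, 13, 16, 17, 19, 22, 24, 26}, so each is used; only D can be 9, hence D = 9.
A, C, H between them cover only {13, 24, 26} — a naked triple. Remove those values from B, E, F.
F must be 17 (only option left). Remove 17 from G.
G must be 22 (only option left). Strike 22 from E.
No further eliminations apply; A can still be any of 13, 24, 26.

13, 24, 26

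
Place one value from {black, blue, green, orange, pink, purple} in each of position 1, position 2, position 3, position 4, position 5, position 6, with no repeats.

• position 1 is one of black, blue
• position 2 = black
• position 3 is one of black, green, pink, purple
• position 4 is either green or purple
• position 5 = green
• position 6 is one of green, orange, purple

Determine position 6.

position 2 has just one choice, so position 2 = black. Remove black from position 1, position 3.
position 5 has just one choice, so position 5 = green. Remove green from position 3, position 4, position 6.
position 1's domain is down to {blue}, so position 1 = blue.
position 4 must be purple (only option left). Strike purple from position 3, position 6.
So position 6 = orange.

orange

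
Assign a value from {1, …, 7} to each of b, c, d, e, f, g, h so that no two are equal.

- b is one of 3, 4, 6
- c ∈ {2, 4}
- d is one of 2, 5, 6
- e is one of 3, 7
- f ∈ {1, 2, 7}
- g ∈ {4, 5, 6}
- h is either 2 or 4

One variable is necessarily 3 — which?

The 7 variables draw from only 7 values {1, 2, 3, 4, 5, 6, 7}, so each is used; only f can be 1, hence f = 1.
The 6 still-open variables together cover exactly {2, 3, 4, 5, 6, 7} — 6 values for 6 variables — and 7 appears only in e's list, so e = 7.
Among the 5 still-open variables, 3 fits only b (and all 5 values in {2, 3, 4, 5, 6} must be used), so b = 3.

b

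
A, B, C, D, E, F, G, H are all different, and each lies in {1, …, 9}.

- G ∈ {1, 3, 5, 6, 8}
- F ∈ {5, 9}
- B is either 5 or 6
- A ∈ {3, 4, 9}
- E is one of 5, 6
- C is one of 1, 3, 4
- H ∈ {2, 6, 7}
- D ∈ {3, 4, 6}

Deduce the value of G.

8

The 2 variables B and E are confined to {5, 6}, which locks those values in; drop them from D, F, G, H.
That leaves F = 9. Remove 9 from A.
A and D share exactly the 2 values {3, 4}; by pigeonhole those values go to them, so strike 3, 4 from C, G.
C has just one choice, so C = 1. Strike 1 from G.
So G = 8.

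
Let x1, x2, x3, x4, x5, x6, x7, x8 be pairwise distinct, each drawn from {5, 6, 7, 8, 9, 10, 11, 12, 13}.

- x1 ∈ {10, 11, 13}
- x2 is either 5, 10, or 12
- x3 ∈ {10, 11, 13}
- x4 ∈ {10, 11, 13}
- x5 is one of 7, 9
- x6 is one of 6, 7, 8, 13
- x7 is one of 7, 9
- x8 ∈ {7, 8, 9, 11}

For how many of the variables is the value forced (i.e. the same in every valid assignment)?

The 2 variables x5 and x7 are confined to {7, 9}, which locks those values in; drop them from x6, x8.
The 3 variables x1, x3, x4 are confined to {10, 11, 13}, which locks those values in; drop them from x2, x6, x8.
That leaves x8 = 8. Remove 8 from x6.
x6 must be 6 (only option left).
Determined: x6=6, x8=8. The other variables each still have more than one consistent value. That makes 2.

2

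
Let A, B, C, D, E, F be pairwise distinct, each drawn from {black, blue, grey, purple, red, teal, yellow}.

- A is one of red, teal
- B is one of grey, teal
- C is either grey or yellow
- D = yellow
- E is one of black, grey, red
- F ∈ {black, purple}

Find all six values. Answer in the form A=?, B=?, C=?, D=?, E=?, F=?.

A=red, B=teal, C=grey, D=yellow, E=black, F=purple

D's domain is down to {yellow}, so D = yellow. So C can't be yellow.
C must be grey (only option left). Strike grey from B, E.
B must be teal (only option left). Eliminate teal elsewhere: A.
That leaves A = red. Strike red from E.
E has just one choice, so E = black. Remove black from F.
That leaves F = purple.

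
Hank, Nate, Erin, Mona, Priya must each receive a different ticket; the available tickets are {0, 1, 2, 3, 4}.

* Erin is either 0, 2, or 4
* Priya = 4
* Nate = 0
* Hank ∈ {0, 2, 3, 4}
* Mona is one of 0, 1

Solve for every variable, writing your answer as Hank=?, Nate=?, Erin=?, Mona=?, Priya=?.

Nate has just one choice, so Nate = 0. So Hank, Erin, Mona can't be 0.
Mona's domain is down to {1}, so Mona = 1.
Priya must be 4 (only option left). So Hank, Erin can't be 4.
Erin has just one choice, so Erin = 2. Eliminate 2 elsewhere: Hank.
Hank must be 3 (only option left).

Hank=3, Nate=0, Erin=2, Mona=1, Priya=4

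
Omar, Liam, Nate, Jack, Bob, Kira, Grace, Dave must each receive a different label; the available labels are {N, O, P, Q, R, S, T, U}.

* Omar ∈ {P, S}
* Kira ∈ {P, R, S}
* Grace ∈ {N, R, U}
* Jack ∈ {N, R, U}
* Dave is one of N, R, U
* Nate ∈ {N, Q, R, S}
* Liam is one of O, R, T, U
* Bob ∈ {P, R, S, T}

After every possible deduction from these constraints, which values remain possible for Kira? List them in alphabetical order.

P, S

The 8 variables together cover exactly {N, O, P, Q, R, S, T, U} — 8 values for 8 variables — and O appears only in Liam's list, so Liam = O.
Among the 7 still-open variables, Q fits only Nate (and all 7 values in {N, P, Q, R, S, T, U} must be used), so Nate = Q.
Among the 6 still-open variables, T fits only Bob (and all 6 values in {N, P, R, S, T, U} must be used), so Bob = T.
Jack, Grace, Dave between them cover only {N, R, U} — a naked triple. Remove those values from Kira.
No further eliminations apply; Kira can still be any of P, S.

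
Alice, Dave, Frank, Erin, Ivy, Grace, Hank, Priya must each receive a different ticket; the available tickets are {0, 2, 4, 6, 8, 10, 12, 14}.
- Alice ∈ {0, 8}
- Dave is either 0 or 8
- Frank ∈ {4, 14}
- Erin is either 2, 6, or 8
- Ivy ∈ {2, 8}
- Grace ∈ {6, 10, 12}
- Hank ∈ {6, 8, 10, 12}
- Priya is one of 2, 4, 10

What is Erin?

The 8 variables draw from only 8 values {0, 2, 4, 6, 8, 10, 12, 14}, so each is used; only Frank can be 14, hence Frank = 14.
The 7 still-open variables together cover exactly {0, 2, 4, 6, 8, 10, 12} — 7 values for 7 variables — and 4 appears only in Priya's list, so Priya = 4.
Alice and Dave share exactly the 2 values {0, 8}; by pigeonhole those values go to them, so strike 0, 8 from Erin, Ivy, Hank.
That leaves Ivy = 2. Eliminate 2 elsewhere: Erin.
So Erin = 6.

6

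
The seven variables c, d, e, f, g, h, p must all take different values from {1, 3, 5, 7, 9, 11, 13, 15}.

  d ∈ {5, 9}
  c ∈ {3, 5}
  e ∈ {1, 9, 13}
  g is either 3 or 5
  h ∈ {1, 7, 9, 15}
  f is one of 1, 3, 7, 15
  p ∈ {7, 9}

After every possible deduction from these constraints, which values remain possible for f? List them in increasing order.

The 7 variables together cover exactly {1, 3, 5, 7, 9, 13, 15} — 7 values for 7 variables — and 13 appears only in e's list, so e = 13.
c and g share exactly the 2 values {3, 5}; by pigeonhole those values go to them, so strike 3, 5 from d, f.
d's domain is down to {9}, so d = 9. Remove 9 from h, p.
p has just one choice, so p = 7. Strike 7 from f, h.
No further eliminations apply; f can still be any of 1, 15.

1, 15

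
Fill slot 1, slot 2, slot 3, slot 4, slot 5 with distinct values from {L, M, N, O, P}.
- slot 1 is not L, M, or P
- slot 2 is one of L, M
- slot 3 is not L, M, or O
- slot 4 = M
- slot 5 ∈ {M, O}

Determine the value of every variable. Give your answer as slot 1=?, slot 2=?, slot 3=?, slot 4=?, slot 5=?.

slot 4's domain is down to {M}, so slot 4 = M. Eliminate M elsewhere: slot 2, slot 5.
slot 5's domain is down to {O}, so slot 5 = O. Strike O from slot 1.
slot 1 must be N (only option left). So slot 3 can't be N.
slot 2's domain is down to {L}, so slot 2 = L.
That leaves slot 3 = P.

slot 1=N, slot 2=L, slot 3=P, slot 4=M, slot 5=O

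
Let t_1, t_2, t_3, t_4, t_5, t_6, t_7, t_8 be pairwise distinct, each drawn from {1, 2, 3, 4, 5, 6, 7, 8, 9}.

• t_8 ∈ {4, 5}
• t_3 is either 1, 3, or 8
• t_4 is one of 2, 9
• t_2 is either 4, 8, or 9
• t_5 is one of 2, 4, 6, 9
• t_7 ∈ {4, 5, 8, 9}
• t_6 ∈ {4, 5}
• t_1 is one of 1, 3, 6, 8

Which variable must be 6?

The 2 variables t_6 and t_8 are confined to {4, 5}, which locks those values in; drop them from t_2, t_5, t_7.
The 2 variables t_2 and t_7 are confined to {8, 9}, which locks those values in; drop them from t_1, t_3, t_4, t_5.
t_4 has just one choice, so t_4 = 2. Strike 2 from t_5.
So 6 goes to t_5.

t_5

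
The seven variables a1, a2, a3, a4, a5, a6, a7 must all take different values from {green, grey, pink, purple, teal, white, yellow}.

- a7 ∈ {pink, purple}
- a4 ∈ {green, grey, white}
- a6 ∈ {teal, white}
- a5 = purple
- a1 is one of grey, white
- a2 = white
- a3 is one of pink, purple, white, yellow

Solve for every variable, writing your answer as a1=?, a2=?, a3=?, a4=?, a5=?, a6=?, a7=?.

a2 must be white (only option left). So a1, a3, a4, a6 can't be white.
That leaves a5 = purple. Remove purple from a3, a7.
a6 must be teal (only option left).
That leaves a7 = pink. Strike pink from a3.
a1 has just one choice, so a1 = grey. Remove grey from a4.
a3 must be yellow (only option left).
a4 has just one choice, so a4 = green.

a1=grey, a2=white, a3=yellow, a4=green, a5=purple, a6=teal, a7=pink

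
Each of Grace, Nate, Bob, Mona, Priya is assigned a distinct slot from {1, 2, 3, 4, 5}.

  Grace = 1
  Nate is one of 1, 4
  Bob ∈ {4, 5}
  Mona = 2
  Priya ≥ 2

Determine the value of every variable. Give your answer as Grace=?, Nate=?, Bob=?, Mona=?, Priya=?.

Grace=1, Nate=4, Bob=5, Mona=2, Priya=3

Grace's domain is down to {1}, so Grace = 1. So Nate can't be 1.
Nate has just one choice, so Nate = 4. Strike 4 from Bob, Priya.
Bob's domain is down to {5}, so Bob = 5. Remove 5 from Priya.
Mona has just one choice, so Mona = 2. Eliminate 2 elsewhere: Priya.
Priya has just one choice, so Priya = 3.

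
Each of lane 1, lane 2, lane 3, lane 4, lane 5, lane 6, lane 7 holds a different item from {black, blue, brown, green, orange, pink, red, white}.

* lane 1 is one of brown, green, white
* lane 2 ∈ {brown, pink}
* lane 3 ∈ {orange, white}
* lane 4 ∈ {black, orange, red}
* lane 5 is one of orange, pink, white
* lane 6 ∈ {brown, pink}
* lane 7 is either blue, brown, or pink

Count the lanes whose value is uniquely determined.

lane 2 and lane 6 between them cover only {brown, pink} — a naked pair. Remove those values from lane 1, lane 5, lane 7.
lane 7 must be blue (only option left).
lane 3 and lane 5 between them cover only {orange, white} — a naked pair. Remove those values from lane 1, lane 4.
That leaves lane 1 = green.
Determined: lane 1=green, lane 7=blue. The other lanes each still have more than one consistent value. That makes 2.

2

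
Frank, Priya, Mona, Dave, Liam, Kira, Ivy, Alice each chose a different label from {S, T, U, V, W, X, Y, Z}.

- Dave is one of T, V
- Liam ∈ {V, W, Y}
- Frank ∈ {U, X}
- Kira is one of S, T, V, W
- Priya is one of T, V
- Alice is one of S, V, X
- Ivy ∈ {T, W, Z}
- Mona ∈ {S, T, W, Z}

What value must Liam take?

Y

The 8 variables together cover exactly {S, T, U, V, W, X, Y, Z} — 8 values for 8 variables — and U appears only in Frank's list, so Frank = U.
Among the 7 still-open variables, X fits only Alice (and all 7 values in {S, T, V, W, X, Y, Z} must be used), so Alice = X.
The 6 still-open variables draw from only 6 values {S, T, V, W, Y, Z}, so each is used; only Liam can be Y, hence Liam = Y.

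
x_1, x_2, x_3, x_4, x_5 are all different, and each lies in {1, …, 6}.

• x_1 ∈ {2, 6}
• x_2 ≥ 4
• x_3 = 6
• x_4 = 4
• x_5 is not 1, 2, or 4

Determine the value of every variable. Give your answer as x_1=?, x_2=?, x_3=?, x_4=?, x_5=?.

x_1=2, x_2=5, x_3=6, x_4=4, x_5=3

x_3 has just one choice, so x_3 = 6. So x_1, x_2, x_5 can't be 6.
x_4 must be 4 (only option left). So x_2 can't be 4.
x_1 must be 2 (only option left).
That leaves x_2 = 5. Strike 5 from x_5.
That leaves x_5 = 3.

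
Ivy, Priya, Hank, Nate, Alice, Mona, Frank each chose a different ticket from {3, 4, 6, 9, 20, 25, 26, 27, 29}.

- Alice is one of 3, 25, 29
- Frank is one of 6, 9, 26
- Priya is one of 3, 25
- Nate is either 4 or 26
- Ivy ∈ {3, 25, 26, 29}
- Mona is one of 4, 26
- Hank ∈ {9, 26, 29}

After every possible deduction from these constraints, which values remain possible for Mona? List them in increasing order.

The 7 variables together cover exactly {3, 4, 6, 9, 25, 26, 29} — 7 values for 7 variables — and 6 appears only in Frank's list, so Frank = 6.
The 6 still-open variables together cover exactly {3, 4, 9, 25, 26, 29} — 6 values for 6 variables — and 9 appears only in Hank's list, so Hank = 9.
The 2 variables Nate and Mona are confined to {4, 26}, which locks those values in; drop them from Ivy.
No further eliminations apply; Mona can still be any of 4, 26.

4, 26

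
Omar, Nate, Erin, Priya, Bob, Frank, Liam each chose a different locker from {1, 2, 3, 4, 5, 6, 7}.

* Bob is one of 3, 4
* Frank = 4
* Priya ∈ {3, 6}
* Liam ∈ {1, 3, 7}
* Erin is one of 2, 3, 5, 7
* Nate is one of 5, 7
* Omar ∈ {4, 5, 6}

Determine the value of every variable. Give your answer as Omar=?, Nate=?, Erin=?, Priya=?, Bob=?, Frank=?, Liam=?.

Omar=5, Nate=7, Erin=2, Priya=6, Bob=3, Frank=4, Liam=1

Frank must be 4 (only option left). Strike 4 from Omar, Bob.
That leaves Bob = 3. So Erin, Priya, Liam can't be 3.
That leaves Priya = 6. Strike 6 from Omar.
Omar's domain is down to {5}, so Omar = 5. Remove 5 from Nate, Erin.
Nate has just one choice, so Nate = 7. So Erin, Liam can't be 7.
Erin has just one choice, so Erin = 2.
Liam must be 1 (only option left).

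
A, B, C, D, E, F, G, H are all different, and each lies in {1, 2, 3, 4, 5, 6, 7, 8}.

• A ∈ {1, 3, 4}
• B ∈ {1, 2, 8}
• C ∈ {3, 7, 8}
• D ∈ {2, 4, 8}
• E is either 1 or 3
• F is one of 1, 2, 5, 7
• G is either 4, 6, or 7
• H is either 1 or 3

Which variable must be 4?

The 8 variables together cover exactly {1, 2, 3, 4, 5, 6, 7, 8} — 8 values for 8 variables — and 5 appears only in F's list, so F = 5.
Among the 7 still-open variables, 6 fits only G (and all 7 values in {1, 2, 3, 4, 6, 7, 8} must be used), so G = 6.
The 6 still-open variables draw from only 6 values {1, 2, 3, 4, 7, 8}, so each is used; only C can be 7, hence C = 7.
E and H between them cover only {1, 3} — a naked pair. Remove those values from A, B.
So 4 goes to A.

A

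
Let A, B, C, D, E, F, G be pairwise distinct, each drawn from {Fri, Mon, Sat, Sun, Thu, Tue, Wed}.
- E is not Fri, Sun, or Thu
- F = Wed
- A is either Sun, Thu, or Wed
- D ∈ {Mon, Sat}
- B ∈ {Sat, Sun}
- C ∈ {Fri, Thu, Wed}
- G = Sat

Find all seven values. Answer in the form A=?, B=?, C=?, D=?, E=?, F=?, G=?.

F has just one choice, so F = Wed. So A, C, E can't be Wed.
That leaves G = Sat. Remove Sat from B, D, E.
B must be Sun (only option left). Strike Sun from A.
D's domain is down to {Mon}, so D = Mon. Strike Mon from E.
E has just one choice, so E = Tue.
A's domain is down to {Thu}, so A = Thu. Eliminate Thu elsewhere: C.
C must be Fri (only option left).

A=Thu, B=Sun, C=Fri, D=Mon, E=Tue, F=Wed, G=Sat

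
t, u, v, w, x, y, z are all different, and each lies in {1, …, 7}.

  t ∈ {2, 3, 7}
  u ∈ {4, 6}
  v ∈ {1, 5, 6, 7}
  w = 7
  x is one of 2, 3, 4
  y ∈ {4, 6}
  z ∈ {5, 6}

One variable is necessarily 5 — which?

w has just one choice, so w = 7. Strike 7 from t, v.
Among the 6 still-open variables, 1 fits only v (and all 6 values in {1, 2, 3, 4, 5, 6} must be used), so v = 1.
Among the 5 still-open variables, 5 fits only z (and all 5 values in {2, 3, 4, 5, 6} must be used), so z = 5.

z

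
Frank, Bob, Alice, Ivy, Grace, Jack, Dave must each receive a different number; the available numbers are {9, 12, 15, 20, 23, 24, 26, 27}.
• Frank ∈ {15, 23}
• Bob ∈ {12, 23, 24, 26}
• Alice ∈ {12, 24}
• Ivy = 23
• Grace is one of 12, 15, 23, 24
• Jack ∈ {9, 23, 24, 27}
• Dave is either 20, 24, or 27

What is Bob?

26

Ivy must be 23 (only option left). So Frank, Bob, Grace, Jack can't be 23.
That leaves Frank = 15. Eliminate 15 elsewhere: Grace.
Alice and Grace between them cover only {12, 24} — a naked pair. Remove those values from Bob, Jack, Dave.
So Bob = 26.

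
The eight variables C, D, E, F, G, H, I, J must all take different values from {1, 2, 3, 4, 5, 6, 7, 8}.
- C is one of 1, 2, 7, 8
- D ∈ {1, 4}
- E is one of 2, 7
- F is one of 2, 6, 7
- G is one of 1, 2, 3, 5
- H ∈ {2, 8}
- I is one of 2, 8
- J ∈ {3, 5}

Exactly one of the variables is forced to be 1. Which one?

The 8 variables draw from only 8 values {1, 2, 3, 4, 5, 6, 7, 8}, so each is used; only D can be 4, hence D = 4.
The 7 still-open variables together cover exactly {1, 2, 3, 5, 6, 7, 8} — 7 values for 7 variables — and 6 appears only in F's list, so F = 6.
H and I between them cover only {2, 8} — a naked pair. Remove those values from C, E, G.
E has just one choice, so E = 7. Strike 7 from C.
So 1 goes to C.

C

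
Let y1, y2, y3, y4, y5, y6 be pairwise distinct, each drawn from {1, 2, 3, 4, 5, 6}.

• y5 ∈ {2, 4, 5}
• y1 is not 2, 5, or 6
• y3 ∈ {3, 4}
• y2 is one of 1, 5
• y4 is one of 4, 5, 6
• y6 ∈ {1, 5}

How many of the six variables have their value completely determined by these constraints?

The 6 variables draw from only 6 values {1, 2, 3, 4, 5, 6}, so each is used; only y5 can be 2, hence y5 = 2.
The 5 still-open variables draw from only 5 values {1, 3, 4, 5, 6}, so each is used; only y4 can be 6, hence y4 = 6.
The 2 variables y2 and y6 are confined to {1, 5}, which locks those values in; drop them from y1.
Determined: y4=6, y5=2. The other variables each still have more than one consistent value. That makes 2.

2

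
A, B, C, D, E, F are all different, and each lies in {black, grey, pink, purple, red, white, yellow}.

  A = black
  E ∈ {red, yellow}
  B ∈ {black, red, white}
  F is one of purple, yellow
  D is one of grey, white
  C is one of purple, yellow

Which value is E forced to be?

red

A's domain is down to {black}, so A = black. Remove black from B.
Among the 5 still-open variables, grey fits only D (and all 5 values in {grey, purple, red, white, yellow} must be used), so D = grey.
Among the 4 still-open variables, white fits only B (and all 4 values in {purple, red, white, yellow} must be used), so B = white.
The 3 still-open variables together cover exactly {purple, red, yellow} — 3 values for 3 variables — and red appears only in E's list, so E = red.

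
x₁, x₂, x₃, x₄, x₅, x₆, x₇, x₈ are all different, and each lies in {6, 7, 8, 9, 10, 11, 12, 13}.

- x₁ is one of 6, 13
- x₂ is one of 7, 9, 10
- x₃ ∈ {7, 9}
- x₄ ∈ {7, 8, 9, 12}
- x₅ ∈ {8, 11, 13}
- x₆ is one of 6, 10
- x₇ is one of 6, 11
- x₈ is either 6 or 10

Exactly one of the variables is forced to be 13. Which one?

x₁

The 8 variables draw from only 8 values {6, 7, 8, 9, 10, 11, 12, 13}, so each is used; only x₄ can be 12, hence x₄ = 12.
Among the 7 still-open variables, 8 fits only x₅ (and all 7 values in {6, 7, 8, 9, 10, 11, 13} must be used), so x₅ = 8.
The 6 still-open variables draw from only 6 values {6, 7, 9, 10, 11, 13}, so each is used; only x₇ can be 11, hence x₇ = 11.
Among the 5 still-open variables, 13 fits only x₁ (and all 5 values in {6, 7, 9, 10, 13} must be used), so x₁ = 13.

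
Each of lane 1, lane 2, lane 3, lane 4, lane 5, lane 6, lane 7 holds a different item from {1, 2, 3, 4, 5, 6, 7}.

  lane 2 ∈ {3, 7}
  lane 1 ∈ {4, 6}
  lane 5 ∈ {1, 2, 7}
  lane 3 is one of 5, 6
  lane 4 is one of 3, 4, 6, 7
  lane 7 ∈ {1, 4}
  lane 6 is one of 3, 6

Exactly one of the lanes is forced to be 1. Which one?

The 7 variables together cover exactly {1, 2, 3, 4, 5, 6, 7} — 7 values for 7 variables — and 2 appears only in lane 5's list, so lane 5 = 2.
Among the 6 still-open variables, 1 fits only lane 7 (and all 6 values in {1, 3, 4, 5, 6, 7} must be used), so lane 7 = 1.

lane 7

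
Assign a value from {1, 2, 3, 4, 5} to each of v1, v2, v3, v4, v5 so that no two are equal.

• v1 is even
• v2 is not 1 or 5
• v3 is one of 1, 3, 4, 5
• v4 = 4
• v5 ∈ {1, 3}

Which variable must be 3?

v2

v4's domain is down to {4}, so v4 = 4. Strike 4 from v1, v2, v3.
v1 must be 2 (only option left). Strike 2 from v2.
So 3 goes to v2.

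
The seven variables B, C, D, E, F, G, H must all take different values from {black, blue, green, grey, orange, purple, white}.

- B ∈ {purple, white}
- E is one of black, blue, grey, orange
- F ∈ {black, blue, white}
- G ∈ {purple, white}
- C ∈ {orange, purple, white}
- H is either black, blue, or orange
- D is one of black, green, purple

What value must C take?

orange

Among the 7 variables, green fits only D (and all 7 values in {black, blue, green, grey, orange, purple, white} must be used), so D = green.
The 6 still-open variables together cover exactly {black, blue, grey, orange, purple, white} — 6 values for 6 variables — and grey appears only in E's list, so E = grey.
B and G share exactly the 2 values {purple, white}; by pigeonhole those values go to them, so strike purple, white from C, F.
So C = orange.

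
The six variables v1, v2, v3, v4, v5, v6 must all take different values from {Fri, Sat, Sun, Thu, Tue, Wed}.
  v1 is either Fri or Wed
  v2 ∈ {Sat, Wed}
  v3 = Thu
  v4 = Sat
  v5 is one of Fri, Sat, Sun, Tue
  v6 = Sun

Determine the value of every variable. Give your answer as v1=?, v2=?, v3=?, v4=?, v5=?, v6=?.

v1=Fri, v2=Wed, v3=Thu, v4=Sat, v5=Tue, v6=Sun

v3 must be Thu (only option left).
v4 must be Sat (only option left). Strike Sat from v2, v5.
v6 must be Sun (only option left). Eliminate Sun elsewhere: v5.
v2 has just one choice, so v2 = Wed. Remove Wed from v1.
v1 must be Fri (only option left). Remove Fri from v5.
v5 must be Tue (only option left).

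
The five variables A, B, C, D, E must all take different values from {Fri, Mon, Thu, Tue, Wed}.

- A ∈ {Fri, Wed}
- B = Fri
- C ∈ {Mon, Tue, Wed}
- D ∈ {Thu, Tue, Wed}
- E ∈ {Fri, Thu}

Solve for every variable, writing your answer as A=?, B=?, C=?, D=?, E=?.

B's domain is down to {Fri}, so B = Fri. Remove Fri from A, E.
E's domain is down to {Thu}, so E = Thu. Remove Thu from D.
A has just one choice, so A = Wed. So C, D can't be Wed.
D's domain is down to {Tue}, so D = Tue. Eliminate Tue elsewhere: C.
C's domain is down to {Mon}, so C = Mon.

A=Wed, B=Fri, C=Mon, D=Tue, E=Thu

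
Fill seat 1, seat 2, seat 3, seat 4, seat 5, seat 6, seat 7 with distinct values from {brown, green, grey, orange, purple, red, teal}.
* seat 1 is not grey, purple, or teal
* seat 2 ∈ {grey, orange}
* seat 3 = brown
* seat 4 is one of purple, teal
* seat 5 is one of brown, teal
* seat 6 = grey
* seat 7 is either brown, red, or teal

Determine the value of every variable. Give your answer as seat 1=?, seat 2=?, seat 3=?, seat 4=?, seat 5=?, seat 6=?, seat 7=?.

seat 1=green, seat 2=orange, seat 3=brown, seat 4=purple, seat 5=teal, seat 6=grey, seat 7=red

seat 3 has just one choice, so seat 3 = brown. Strike brown from seat 1, seat 5, seat 7.
seat 5 must be teal (only option left). So seat 4, seat 7 can't be teal.
seat 6's domain is down to {grey}, so seat 6 = grey. Strike grey from seat 2.
seat 7's domain is down to {red}, so seat 7 = red. So seat 1 can't be red.
seat 2 must be orange (only option left). So seat 1 can't be orange.
That leaves seat 4 = purple.
seat 1's domain is down to {green}, so seat 1 = green.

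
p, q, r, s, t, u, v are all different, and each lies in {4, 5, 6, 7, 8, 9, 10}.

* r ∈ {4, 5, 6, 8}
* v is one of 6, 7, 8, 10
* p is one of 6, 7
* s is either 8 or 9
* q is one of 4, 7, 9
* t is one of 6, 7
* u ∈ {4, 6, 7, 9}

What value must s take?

The 7 variables draw from only 7 values {4, 5, 6, 7, 8, 9, 10}, so each is used; only r can be 5, hence r = 5.
The 6 still-open variables together cover exactly {4, 6, 7, 8, 9, 10} — 6 values for 6 variables — and 10 appears only in v's list, so v = 10.
Among the 5 still-open variables, 8 fits only s (and all 5 values in {4, 6, 7, 8, 9} must be used), so s = 8.

8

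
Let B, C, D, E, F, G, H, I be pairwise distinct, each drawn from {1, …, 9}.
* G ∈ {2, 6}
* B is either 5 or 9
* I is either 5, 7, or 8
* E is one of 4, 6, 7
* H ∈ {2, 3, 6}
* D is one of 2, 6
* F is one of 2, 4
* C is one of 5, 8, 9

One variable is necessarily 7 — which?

E

The 8 variables draw from only 8 values {2, 3, 4, 5, 6, 7, 8, 9}, so each is used; only H can be 3, hence H = 3.
D and G between them cover only {2, 6} — a naked pair. Remove those values from E, F.
That leaves F = 4. Strike 4 from E.
So 7 goes to E.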